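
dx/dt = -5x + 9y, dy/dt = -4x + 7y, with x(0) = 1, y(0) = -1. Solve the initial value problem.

x(t) = -15te^(t) + e^(t), y(t) = -10te^(t) - e^(t)

Coefficient matrix A = [[-5, 9], [-4, 7]].
Characteristic polynomial det(A - λI) = λ^2 - 2λ + 1 = 0.
Single eigenvalue λ = 1 with algebraic multiplicity 2.
Eigenvector v = (3,2); generalized eigenvector w with (A-λI)w=v is (-2,-1).
General solution: e^(t)[C_1·v + C_2·(t·v + w)].
Applying x(0)=1, y(0)=-1 gives C_1=-3, C_2=-5.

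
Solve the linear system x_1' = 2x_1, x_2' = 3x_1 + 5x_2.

Coefficient matrix A = [[2, 0], [3, 5]].
Characteristic polynomial det(A - λI) = λ^2 - 7λ + 10 = 0.
Eigenvalues λ = 5, 2.
For λ=5: (A-λI) row 1 is [-3, 0], so an eigenvector is (0, 1).
For λ=2: (A-λI) row 2 is [3, 3], so an eigenvector is (1, -1).
General solution: c_1e^(5t)(0,1) + c_2e^(2t)(1,-1).

x_1(t) = c_2e^(2t), x_2(t) = c_1e^(5t) - c_2e^(2t)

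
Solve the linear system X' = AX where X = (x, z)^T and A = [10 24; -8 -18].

x(t) = -3C_1e^(-6t) - 2C_2e^(-2t), z(t) = 2C_1e^(-6t) + C_2e^(-2t)

Coefficient matrix A = [[10, 24], [-8, -18]].
Characteristic polynomial det(A - λI) = λ^2 + 8λ + 12 = 0.
Eigenvalues λ = -6, -2.
For λ=-6: (A-λI) row 1 is [16, 24], so an eigenvector is (-3, 2).
For λ=-2: (A-λI) row 1 is [12, 24], so an eigenvector is (-2, 1).
General solution: C_1e^(-6t)(-3,2) + C_2e^(-2t)(-2,1).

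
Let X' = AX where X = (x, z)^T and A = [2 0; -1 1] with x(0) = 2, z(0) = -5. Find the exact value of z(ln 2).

-14

A = [[2,0],[-1,1]]; eigenvalues λ = 1, 2.
Eigenvectors: (0,1) for λ=1, (-1,1) for λ=2.
From the initial condition, c_1 = -3, c_2 = -2.
z(ln 2) = (-3)(2^1)(1) + (-2)(2^2)(1) = -14.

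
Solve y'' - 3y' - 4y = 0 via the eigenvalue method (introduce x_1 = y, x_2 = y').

y(t) = K_1e^(-t) + K_2e^(4t)

Let x_1 = y, x_2 = y'. Then x_1' = x_2 and x_2' = 4x_1 + 3x_2.
A = [[0,1],[4,3]]; det(A-λI) = λ^2 - 3λ - 4.
Eigenvalues λ = -1, 4 with eigenvectors (1,-1), (1,4).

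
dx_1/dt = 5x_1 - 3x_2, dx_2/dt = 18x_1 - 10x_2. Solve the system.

x_1(t) = c_1e^(-t) - c_2e^(-4t), x_2(t) = 2c_1e^(-t) - 3c_2e^(-4t)

Coefficient matrix A = [[5, -3], [18, -10]].
Characteristic polynomial det(A - λI) = λ^2 + 5λ + 4 = 0.
Eigenvalues λ = -1, -4.
For λ=-1: (A-λI) row 1 is [6, -3], so an eigenvector is (1, 2).
For λ=-4: (A-λI) row 1 is [9, -3], so an eigenvector is (-1, -3).
General solution: c_1e^(-t)(1,2) + c_2e^(-4t)(-1,-3).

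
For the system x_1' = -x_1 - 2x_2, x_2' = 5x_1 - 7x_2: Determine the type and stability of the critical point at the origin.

stable spiral

A = [[-1,-2],[5,-7]]; det(A-λI) = λ^2 + 8λ + 17.
λ = -4 ± i: negative real part.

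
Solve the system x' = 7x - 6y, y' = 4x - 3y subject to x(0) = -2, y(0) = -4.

Coefficient matrix A = [[7, -6], [4, -3]].
Characteristic polynomial det(A - λI) = λ^2 - 4λ + 3 = 0.
Eigenvalues λ = 3, 1.
For λ=3: (A-λI) row 1 is [4, -6], so an eigenvector is (-3, -2).
For λ=1: (A-λI) row 1 is [6, -6], so an eigenvector is (-1, -1).
General solution: K_1e^(3t)(-3,-2) + K_2e^(t)(-1,-1).
Applying x(0)=-2, y(0)=-4 gives K_1=-2, K_2=8.

x(t) = 6e^(3t) - 8e^(t), y(t) = 4e^(3t) - 8e^(t)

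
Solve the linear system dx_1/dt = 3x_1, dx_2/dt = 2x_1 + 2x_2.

Coefficient matrix A = [[3, 0], [2, 2]].
Characteristic polynomial det(A - λI) = λ^2 - 5λ + 6 = 0.
Eigenvalues λ = 2, 3.
For λ=2: (A-λI) row 1 is [1, 0], so an eigenvector is (0, 1).
For λ=3: (A-λI) row 2 is [2, -1], so an eigenvector is (-1, -2).
General solution: K_1e^(2t)(0,1) + K_2e^(3t)(-1,-2).

x_1(t) = -K_2e^(3t), x_2(t) = K_1e^(2t) - 2K_2e^(3t)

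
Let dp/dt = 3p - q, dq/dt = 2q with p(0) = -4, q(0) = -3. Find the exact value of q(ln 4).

-48

A = [[3,-1],[0,2]]; eigenvalues λ = 3, 2.
Eigenvectors: (-1,0) for λ=3, (1,1) for λ=2.
From the initial condition, c_1 = 1, c_2 = -3.
q(ln 4) = (1)(4^3)(0) + (-3)(4^2)(1) = -48.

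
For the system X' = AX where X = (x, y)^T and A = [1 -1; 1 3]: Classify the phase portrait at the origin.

unstable improper node

A = [[1,-1],[1,3]]; det(A-λI) = λ^2 - 4λ + 4.
repeated λ = 2 with a single eigenvector.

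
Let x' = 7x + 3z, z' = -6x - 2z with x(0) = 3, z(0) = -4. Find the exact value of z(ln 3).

A = [[7,3],[-6,-2]]; eigenvalues λ = 1, 4.
Eigenvectors: (-1,2) for λ=1, (1,-1) for λ=4.
From the initial condition, c_1 = -1, c_2 = 2.
z(ln 3) = (-1)(3^1)(2) + (2)(3^4)(-1) = -168.

-168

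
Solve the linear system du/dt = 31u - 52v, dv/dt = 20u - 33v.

Coefficient matrix A = [[31, -52], [20, -33]].
Characteristic polynomial det(A - λI) = λ^2 + 2λ + 17 = 0.
Eigenvalues λ = -1 ± 4i (complex conjugate pair).
For λ=-1+4i: an eigenvector is (3,2) - i(-2,-1) = (3 + 2i, 2 + i).
A real fundamental pair from Re and Im of e^((-1+4i)t)v: X_1 = e^(-t)(cos(4t)·(3,2) + sin(4t)·(-2,-1)), X_2 = e^(-t)(sin(4t)·(3,2) - cos(4t)·(-2,-1)).
General solution: K_1X_1 + K_2X_2.

u(t) = -2K_1e^(-t)sin(4t) + 3K_1e^(-t)cos(4t) + 3K_2e^(-t)sin(4t) + 2K_2e^(-t)cos(4t), v(t) = -K_1e^(-t)sin(4t) + 2K_1e^(-t)cos(4t) + 2K_2e^(-t)sin(4t) + K_2e^(-t)cos(4t)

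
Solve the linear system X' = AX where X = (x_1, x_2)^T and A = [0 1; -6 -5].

x_1(t) = -c_1e^(-2t) + c_2e^(-3t), x_2(t) = 2c_1e^(-2t) - 3c_2e^(-3t)

Coefficient matrix A = [[0, 1], [-6, -5]].
Characteristic polynomial det(A - λI) = λ^2 + 5λ + 6 = 0.
Eigenvalues λ = -2, -3.
For λ=-2: (A-λI) row 1 is [2, 1], so an eigenvector is (-1, 2).
For λ=-3: (A-λI) row 1 is [3, 1], so an eigenvector is (1, -3).
General solution: c_1e^(-2t)(-1,2) + c_2e^(-3t)(1,-3).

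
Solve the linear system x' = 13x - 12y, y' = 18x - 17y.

x(t) = -2K_1e^(-5t) + K_2e^(t), y(t) = -3K_1e^(-5t) + K_2e^(t)

Coefficient matrix A = [[13, -12], [18, -17]].
Characteristic polynomial det(A - λI) = λ^2 + 4λ - 5 = 0.
Eigenvalues λ = -5, 1.
For λ=-5: (A-λI) row 1 is [18, -12], so an eigenvector is (-2, -3).
For λ=1: (A-λI) row 1 is [12, -12], so an eigenvector is (1, 1).
General solution: K_1e^(-5t)(-2,-3) + K_2e^(t)(1,1).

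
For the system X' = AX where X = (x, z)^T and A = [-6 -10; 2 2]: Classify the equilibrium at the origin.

stable spiral

A = [[-6,-10],[2,2]]; det(A-λI) = λ^2 + 4λ + 8.
λ = -2 ± 2i: negative real part.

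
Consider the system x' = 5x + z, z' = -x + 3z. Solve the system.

Coefficient matrix A = [[5, 1], [-1, 3]].
Characteristic polynomial det(A - λI) = λ^2 - 8λ + 16 = 0.
Single eigenvalue λ = 4 with algebraic multiplicity 2.
Eigenvector v = (1,-1); generalized eigenvector w with (A-λI)w=v is (-1,2).
General solution: e^(4t)[C_1·v + C_2·(t·v + w)].

x(t) = C_1e^(4t) + C_2te^(4t) - C_2e^(4t), z(t) = -C_1e^(4t) - C_2te^(4t) + 2C_2e^(4t)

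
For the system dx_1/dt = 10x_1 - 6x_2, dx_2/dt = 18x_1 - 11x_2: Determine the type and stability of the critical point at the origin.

saddle

A = [[10,-6],[18,-11]]; det(A-λI) = λ^2 + λ - 2.
λ = 1, -2: opposite signs.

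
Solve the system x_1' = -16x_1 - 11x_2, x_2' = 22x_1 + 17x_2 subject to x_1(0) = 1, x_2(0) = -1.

Coefficient matrix A = [[-16, -11], [22, 17]].
Characteristic polynomial det(A - λI) = λ^2 - λ - 30 = 0.
Eigenvalues λ = -5, 6.
For λ=-5: (A-λI) row 1 is [-11, -11], so an eigenvector is (-1, 1).
For λ=6: (A-λI) row 1 is [-22, -11], so an eigenvector is (-1, 2).
General solution: K_1e^(-5t)(-1,1) + K_2e^(6t)(-1,2).
Applying x_1(0)=1, x_2(0)=-1 gives K_1=-1, K_2=0.

x_1(t) = e^(-5t), x_2(t) = -e^(-5t)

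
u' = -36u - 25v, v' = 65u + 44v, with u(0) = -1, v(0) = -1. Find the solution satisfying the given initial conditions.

u(t) = 13e^(4t)sin(5t) - e^(4t)cos(5t), v(t) = -21e^(4t)sin(5t) - e^(4t)cos(5t)

Coefficient matrix A = [[-36, -25], [65, 44]].
Characteristic polynomial det(A - λI) = λ^2 - 8λ + 41 = 0.
Eigenvalues λ = 4 ± 5i (complex conjugate pair).
For λ=4+5i: an eigenvector is (1,-2) - i(2,-3) = (1 - 2i, -2 + 3i).
A real fundamental pair from Re and Im of e^((4+5i)t)v: X_1 = e^(4t)(cos(5t)·(1,-2) + sin(5t)·(2,-3)), X_2 = e^(4t)(sin(5t)·(1,-2) - cos(5t)·(2,-3)).
General solution: c_1X_1 + c_2X_2.
Applying u(0)=-1, v(0)=-1 gives c_1=5, c_2=3.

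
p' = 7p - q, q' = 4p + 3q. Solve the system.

p(t) = -K_1e^(5t) - K_2te^(5t) - 2K_2e^(5t), q(t) = -2K_1e^(5t) - 2K_2te^(5t) - 3K_2e^(5t)

Coefficient matrix A = [[7, -1], [4, 3]].
Characteristic polynomial det(A - λI) = λ^2 - 10λ + 25 = 0.
Single eigenvalue λ = 5 with algebraic multiplicity 2.
Eigenvector v = (-1,-2); generalized eigenvector w with (A-λI)w=v is (-2,-3).
General solution: e^(5t)[K_1·v + K_2·(t·v + w)].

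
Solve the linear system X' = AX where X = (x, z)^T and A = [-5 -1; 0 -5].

Coefficient matrix A = [[-5, -1], [0, -5]].
Characteristic polynomial det(A - λI) = λ^2 + 10λ + 25 = 0.
Single eigenvalue λ = -5 with algebraic multiplicity 2.
Eigenvector v = (1,0); generalized eigenvector w with (A-λI)w=v is (1,-1).
General solution: e^(-5t)[K_1·v + K_2·(t·v + w)].

x(t) = K_1e^(-5t) + K_2te^(-5t) + K_2e^(-5t), z(t) = -K_2e^(-5t)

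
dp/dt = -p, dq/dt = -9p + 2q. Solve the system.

p(t) = -c_2e^(-t), q(t) = c_1e^(2t) - 3c_2e^(-t)

Coefficient matrix A = [[-1, 0], [-9, 2]].
Characteristic polynomial det(A - λI) = λ^2 - λ - 2 = 0.
Eigenvalues λ = 2, -1.
For λ=2: (A-λI) row 1 is [-3, 0], so an eigenvector is (0, 1).
For λ=-1: (A-λI) row 2 is [-9, 3], so an eigenvector is (-1, -3).
General solution: c_1e^(2t)(0,1) + c_2e^(-t)(-1,-3).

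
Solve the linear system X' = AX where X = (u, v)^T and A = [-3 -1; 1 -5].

u(t) = c_1e^(-4t) + c_2te^(-4t) - c_2e^(-4t), v(t) = c_1e^(-4t) + c_2te^(-4t) - 2c_2e^(-4t)

Coefficient matrix A = [[-3, -1], [1, -5]].
Characteristic polynomial det(A - λI) = λ^2 + 8λ + 16 = 0.
Single eigenvalue λ = -4 with algebraic multiplicity 2.
Eigenvector v = (1,1); generalized eigenvector w with (A-λI)w=v is (-1,-2).
General solution: e^(-4t)[c_1·v + c_2·(t·v + w)].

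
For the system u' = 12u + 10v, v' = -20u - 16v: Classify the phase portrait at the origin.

A = [[12,10],[-20,-16]]; det(A-λI) = λ^2 + 4λ + 8.
λ = -2 ± 2i: negative real part.

stable spiral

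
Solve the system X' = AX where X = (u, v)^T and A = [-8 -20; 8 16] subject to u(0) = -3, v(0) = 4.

Coefficient matrix A = [[-8, -20], [8, 16]].
Characteristic polynomial det(A - λI) = λ^2 - 8λ + 32 = 0.
Eigenvalues λ = 4 ± 4i (complex conjugate pair).
For λ=4+4i: an eigenvector is (-1,1) - i(-2,1) = (-1 + 2i, 1 - i).
A real fundamental pair from Re and Im of e^((4+4i)t)v: X_1 = e^(4t)(cos(4t)·(-1,1) + sin(4t)·(-2,1)), X_2 = e^(4t)(sin(4t)·(-1,1) - cos(4t)·(-2,1)).
General solution: K_1X_1 + K_2X_2.
Applying u(0)=-3, v(0)=4 gives K_1=5, K_2=1.

u(t) = -11e^(4t)sin(4t) - 3e^(4t)cos(4t), v(t) = 6e^(4t)sin(4t) + 4e^(4t)cos(4t)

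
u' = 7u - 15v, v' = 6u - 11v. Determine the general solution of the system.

Coefficient matrix A = [[7, -15], [6, -11]].
Characteristic polynomial det(A - λI) = λ^2 + 4λ + 13 = 0.
Eigenvalues λ = -2 ± 3i (complex conjugate pair).
For λ=-2+3i: an eigenvector is (2,1) - i(1,1) = (2 - i, 1 - i).
A real fundamental pair from Re and Im of e^((-2+3i)t)v: X_1 = e^(-2t)(cos(3t)·(2,1) + sin(3t)·(1,1)), X_2 = e^(-2t)(sin(3t)·(2,1) - cos(3t)·(1,1)).
General solution: C_1X_1 + C_2X_2.

u(t) = C_1e^(-2t)sin(3t) + 2C_1e^(-2t)cos(3t) + 2C_2e^(-2t)sin(3t) - C_2e^(-2t)cos(3t), v(t) = C_1e^(-2t)sin(3t) + C_1e^(-2t)cos(3t) + C_2e^(-2t)sin(3t) - C_2e^(-2t)cos(3t)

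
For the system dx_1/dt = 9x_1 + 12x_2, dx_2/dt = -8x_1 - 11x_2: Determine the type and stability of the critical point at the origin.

A = [[9,12],[-8,-11]]; det(A-λI) = λ^2 + 2λ - 3.
λ = 1, -3: opposite signs.

saddle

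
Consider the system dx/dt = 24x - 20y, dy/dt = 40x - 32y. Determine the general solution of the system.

x(t) = -2K_1e^(-4t)sin(4t) - K_1e^(-4t)cos(4t) - K_2e^(-4t)sin(4t) + 2K_2e^(-4t)cos(4t), y(t) = -3K_1e^(-4t)sin(4t) - K_1e^(-4t)cos(4t) - K_2e^(-4t)sin(4t) + 3K_2e^(-4t)cos(4t)

Coefficient matrix A = [[24, -20], [40, -32]].
Characteristic polynomial det(A - λI) = λ^2 + 8λ + 32 = 0.
Eigenvalues λ = -4 ± 4i (complex conjugate pair).
For λ=-4+4i: an eigenvector is (-1,-1) - i(-2,-3) = (-1 + 2i, -1 + 3i).
A real fundamental pair from Re and Im of e^((-4+4i)t)v: X_1 = e^(-4t)(cos(4t)·(-1,-1) + sin(4t)·(-2,-3)), X_2 = e^(-4t)(sin(4t)·(-1,-1) - cos(4t)·(-2,-3)).
General solution: K_1X_1 + K_2X_2.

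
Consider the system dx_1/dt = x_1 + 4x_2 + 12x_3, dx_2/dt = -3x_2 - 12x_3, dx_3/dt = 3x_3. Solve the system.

Coefficient matrix A = [[1, 4, 12], [0, -3, -12], [0, 0, 3]].
det(A - λI) = 0 gives eigenvalues λ = 3, -3, 1.
For λ=3: eigenvector (2,-2,1).
For λ=-3: eigenvector (-1,1,0).
For λ=1: eigenvector (1,0,0).
General solution: C_1e^(3t)(2,-2,1) + C_2e^(-3t)(-1,1,0) + C_3e^(t)(1,0,0).

x_1(t) = 2C_1e^(3t) - C_2e^(-3t) + C_3e^(t), x_2(t) = -2C_1e^(3t) + C_2e^(-3t), x_3(t) = C_1e^(3t)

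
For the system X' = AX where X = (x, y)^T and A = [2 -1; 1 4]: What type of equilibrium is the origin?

unstable improper node

A = [[2,-1],[1,4]]; det(A-λI) = λ^2 - 6λ + 9.
repeated λ = 3 with a single eigenvector.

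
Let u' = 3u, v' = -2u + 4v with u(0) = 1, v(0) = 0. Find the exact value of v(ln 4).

-384

A = [[3,0],[-2,4]]; eigenvalues λ = 3, 4.
Eigenvectors: (1,2) for λ=3, (0,-1) for λ=4.
From the initial condition, c_1 = 1, c_2 = 2.
v(ln 4) = (1)(4^3)(2) + (2)(4^4)(-1) = -384.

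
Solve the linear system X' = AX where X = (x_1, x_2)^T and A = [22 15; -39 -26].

x_1(t) = C_1e^(-2t)sin(3t) + 2C_1e^(-2t)cos(3t) + 2C_2e^(-2t)sin(3t) - C_2e^(-2t)cos(3t), x_2(t) = -2C_1e^(-2t)sin(3t) - 3C_1e^(-2t)cos(3t) - 3C_2e^(-2t)sin(3t) + 2C_2e^(-2t)cos(3t)

Coefficient matrix A = [[22, 15], [-39, -26]].
Characteristic polynomial det(A - λI) = λ^2 + 4λ + 13 = 0.
Eigenvalues λ = -2 ± 3i (complex conjugate pair).
For λ=-2+3i: an eigenvector is (2,-3) - i(1,-2) = (2 - i, -3 + 2i).
A real fundamental pair from Re and Im of e^((-2+3i)t)v: X_1 = e^(-2t)(cos(3t)·(2,-3) + sin(3t)·(1,-2)), X_2 = e^(-2t)(sin(3t)·(2,-3) - cos(3t)·(1,-2)).
General solution: C_1X_1 + C_2X_2.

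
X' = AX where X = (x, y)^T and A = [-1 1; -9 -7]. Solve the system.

Coefficient matrix A = [[-1, 1], [-9, -7]].
Characteristic polynomial det(A - λI) = λ^2 + 8λ + 16 = 0.
Single eigenvalue λ = -4 with algebraic multiplicity 2.
Eigenvector v = (1,-3); generalized eigenvector w with (A-λI)w=v is (0,1).
General solution: e^(-4t)[C_1·v + C_2·(t·v + w)].

x(t) = C_1e^(-4t) + C_2te^(-4t), y(t) = -3C_1e^(-4t) - 3C_2te^(-4t) + C_2e^(-4t)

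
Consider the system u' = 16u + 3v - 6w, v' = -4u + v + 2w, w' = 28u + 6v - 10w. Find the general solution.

Coefficient matrix A = [[16, 3, -6], [-4, 1, 2], [28, 6, -10]].
det(A - λI) = 0 gives eigenvalues λ = 2, 1, 4.
For λ=2: eigenvector (0,2,1).
For λ=1: eigenvector (-1,1,-2).
For λ=4: eigenvector (1,0,2).
General solution: c_1e^(2t)(0,2,1) + c_2e^(t)(-1,1,-2) + c_3e^(4t)(1,0,2).

u(t) = -c_2e^(t) + c_3e^(4t), v(t) = 2c_1e^(2t) + c_2e^(t), w(t) = c_1e^(2t) - 2c_2e^(t) + 2c_3e^(4t)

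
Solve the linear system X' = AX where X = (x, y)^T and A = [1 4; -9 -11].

x(t) = 2c_1e^(-5t) + 2c_2te^(-5t) + c_2e^(-5t), y(t) = -3c_1e^(-5t) - 3c_2te^(-5t) - c_2e^(-5t)

Coefficient matrix A = [[1, 4], [-9, -11]].
Characteristic polynomial det(A - λI) = λ^2 + 10λ + 25 = 0.
Single eigenvalue λ = -5 with algebraic multiplicity 2.
Eigenvector v = (2,-3); generalized eigenvector w with (A-λI)w=v is (1,-1).
General solution: e^(-5t)[c_1·v + c_2·(t·v + w)].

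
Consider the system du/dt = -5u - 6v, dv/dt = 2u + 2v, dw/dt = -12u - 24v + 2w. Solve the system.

u(t) = -3K_1e^(-t) - 2K_2e^(-2t), v(t) = 2K_1e^(-t) + K_2e^(-2t), w(t) = 4K_1e^(-t) + K_3e^(2t)

Coefficient matrix A = [[-5, -6, 0], [2, 2, 0], [-12, -24, 2]].
det(A - λI) = 0 gives eigenvalues λ = -1, -2, 2.
For λ=-1: eigenvector (-3,2,4).
For λ=-2: eigenvector (-2,1,0).
For λ=2: eigenvector (0,0,1).
General solution: K_1e^(-t)(-3,2,4) + K_2e^(-2t)(-2,1,0) + K_3e^(2t)(0,0,1).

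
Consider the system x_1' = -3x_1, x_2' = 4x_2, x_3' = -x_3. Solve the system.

Coefficient matrix A = [[-3, 0, 0], [0, 4, 0], [0, 0, -1]].
det(A - λI) = 0 gives eigenvalues λ = 4, -3, -1.
For λ=4: eigenvector (0,1,0).
For λ=-3: eigenvector (1,0,0).
For λ=-1: eigenvector (0,0,1).
General solution: C_1e^(4t)(0,1,0) + C_2e^(-3t)(1,0,0) + C_3e^(-t)(0,0,1).

x_1(t) = C_2e^(-3t), x_2(t) = C_1e^(4t), x_3(t) = C_3e^(-t)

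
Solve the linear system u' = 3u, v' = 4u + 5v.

Coefficient matrix A = [[3, 0], [4, 5]].
Characteristic polynomial det(A - λI) = λ^2 - 8λ + 15 = 0.
Eigenvalues λ = 5, 3.
For λ=5: (A-λI) row 1 is [-2, 0], so an eigenvector is (0, -1).
For λ=3: (A-λI) row 2 is [4, 2], so an eigenvector is (-1, 2).
General solution: c_1e^(5t)(0,-1) + c_2e^(3t)(-1,2).

u(t) = -c_2e^(3t), v(t) = -c_1e^(5t) + 2c_2e^(3t)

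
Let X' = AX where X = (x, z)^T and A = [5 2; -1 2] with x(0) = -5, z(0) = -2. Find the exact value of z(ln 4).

1216

A = [[5,2],[-1,2]]; eigenvalues λ = 3, 4.
Eigenvectors: (1,-1) for λ=3, (2,-1) for λ=4.
From the initial condition, c_1 = 9, c_2 = -7.
z(ln 4) = (9)(4^3)(-1) + (-7)(4^4)(-1) = 1216.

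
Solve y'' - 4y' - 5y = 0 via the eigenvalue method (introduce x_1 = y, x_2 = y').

y(t) = C_1e^(-t) + C_2e^(5t)

Let x_1 = y, x_2 = y'. Then x_1' = x_2 and x_2' = 5x_1 + 4x_2.
A = [[0,1],[5,4]]; det(A-λI) = λ^2 - 4λ - 5.
Eigenvalues λ = -1, 5 with eigenvectors (1,-1), (1,5).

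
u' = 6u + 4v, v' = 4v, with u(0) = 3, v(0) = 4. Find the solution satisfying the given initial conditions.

u(t) = 11e^(6t) - 8e^(4t), v(t) = 4e^(4t)

Coefficient matrix A = [[6, 4], [0, 4]].
Characteristic polynomial det(A - λI) = λ^2 - 10λ + 24 = 0.
Eigenvalues λ = 6, 4.
For λ=6: (A-λI) row 1 is [0, 4], so an eigenvector is (1, 0).
For λ=4: (A-λI) row 1 is [2, 4], so an eigenvector is (-2, 1).
General solution: c_1e^(6t)(1,0) + c_2e^(4t)(-2,1).
Applying u(0)=3, v(0)=4 gives c_1=11, c_2=4.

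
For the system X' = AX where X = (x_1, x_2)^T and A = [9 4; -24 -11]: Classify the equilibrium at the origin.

A = [[9,4],[-24,-11]]; det(A-λI) = λ^2 + 2λ - 3.
λ = 1, -3: opposite signs.

saddle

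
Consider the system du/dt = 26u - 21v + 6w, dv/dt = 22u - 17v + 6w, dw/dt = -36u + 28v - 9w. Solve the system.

u(t) = -3c_1e^(-3t) + 3c_2e^(4t) - c_3e^(-t), v(t) = -3c_1e^(-3t) + 2c_2e^(4t) - c_3e^(-t), w(t) = 4c_1e^(-3t) - 4c_2e^(4t) + c_3e^(-t)

Coefficient matrix A = [[26, -21, 6], [22, -17, 6], [-36, 28, -9]].
det(A - λI) = 0 gives eigenvalues λ = -3, 4, -1.
For λ=-3: eigenvector (-3,-3,4).
For λ=4: eigenvector (3,2,-4).
For λ=-1: eigenvector (-1,-1,1).
General solution: c_1e^(-3t)(-3,-3,4) + c_2e^(4t)(3,2,-4) + c_3e^(-t)(-1,-1,1).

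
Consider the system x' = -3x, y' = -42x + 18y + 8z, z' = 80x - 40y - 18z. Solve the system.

x(t) = K_1e^(-3t), y(t) = 2K_1e^(-3t) + K_2e^(2t) - 2K_3e^(-2t), z(t) = -2K_2e^(2t) + 5K_3e^(-2t)

Coefficient matrix A = [[-3, 0, 0], [-42, 18, 8], [80, -40, -18]].
det(A - λI) = 0 gives eigenvalues λ = -3, 2, -2.
For λ=-3: eigenvector (1,2,0).
For λ=2: eigenvector (0,1,-2).
For λ=-2: eigenvector (0,-2,5).
General solution: K_1e^(-3t)(1,2,0) + K_2e^(2t)(0,1,-2) + K_3e^(-2t)(0,-2,5).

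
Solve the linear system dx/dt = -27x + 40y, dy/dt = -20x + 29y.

Coefficient matrix A = [[-27, 40], [-20, 29]].
Characteristic polynomial det(A - λI) = λ^2 - 2λ + 17 = 0.
Eigenvalues λ = 1 ± 4i (complex conjugate pair).
For λ=1+4i: an eigenvector is (-1,-1) - i(-3,-2) = (-1 + 3i, -1 + 2i).
A real fundamental pair from Re and Im of e^((1+4i)t)v: X_1 = e^(t)(cos(4t)·(-1,-1) + sin(4t)·(-3,-2)), X_2 = e^(t)(sin(4t)·(-1,-1) - cos(4t)·(-3,-2)).
General solution: K_1X_1 + K_2X_2.

x(t) = -3K_1e^(t)sin(4t) - K_1e^(t)cos(4t) - K_2e^(t)sin(4t) + 3K_2e^(t)cos(4t), y(t) = -2K_1e^(t)sin(4t) - K_1e^(t)cos(4t) - K_2e^(t)sin(4t) + 2K_2e^(t)cos(4t)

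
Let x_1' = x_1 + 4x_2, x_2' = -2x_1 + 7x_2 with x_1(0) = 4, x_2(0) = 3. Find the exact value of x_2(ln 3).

513

A = [[1,4],[-2,7]]; eigenvalues λ = 5, 3.
Eigenvectors: (1,1) for λ=5, (2,1) for λ=3.
From the initial condition, c_1 = 2, c_2 = 1.
x_2(ln 3) = (2)(3^5)(1) + (1)(3^3)(1) = 513.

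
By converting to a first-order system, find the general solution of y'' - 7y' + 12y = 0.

Let x_1 = y, x_2 = y'. Then x_1' = x_2 and x_2' = -12x_1 + 7x_2.
A = [[0,1],[-12,7]]; det(A-λI) = λ^2 - 7λ + 12.
Eigenvalues λ = 4, 3 with eigenvectors (1,4), (1,3).

y(t) = C_1e^(4t) + C_2e^(3t)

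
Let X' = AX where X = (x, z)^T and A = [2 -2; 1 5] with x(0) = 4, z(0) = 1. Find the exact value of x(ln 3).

-216

A = [[2,-2],[1,5]]; eigenvalues λ = 3, 4.
Eigenvectors: (2,-1) for λ=3, (-1,1) for λ=4.
From the initial condition, c_1 = 5, c_2 = 6.
x(ln 3) = (5)(3^3)(2) + (6)(3^4)(-1) = -216.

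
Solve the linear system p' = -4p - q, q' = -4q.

Coefficient matrix A = [[-4, -1], [0, -4]].
Characteristic polynomial det(A - λI) = λ^2 + 8λ + 16 = 0.
Single eigenvalue λ = -4 with algebraic multiplicity 2.
Eigenvector v = (1,0); generalized eigenvector w with (A-λI)w=v is (-3,-1).
General solution: e^(-4t)[C_1·v + C_2·(t·v + w)].

p(t) = C_1e^(-4t) + C_2te^(-4t) - 3C_2e^(-4t), q(t) = -C_2e^(-4t)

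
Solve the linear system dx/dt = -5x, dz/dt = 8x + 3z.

Coefficient matrix A = [[-5, 0], [8, 3]].
Characteristic polynomial det(A - λI) = λ^2 + 2λ - 15 = 0.
Eigenvalues λ = -5, 3.
For λ=-5: (A-λI) row 2 is [8, 8], so an eigenvector is (1, -1).
For λ=3: (A-λI) row 1 is [-8, 0], so an eigenvector is (0, -1).
General solution: c_1e^(-5t)(1,-1) + c_2e^(3t)(0,-1).

x(t) = c_1e^(-5t), z(t) = -c_1e^(-5t) - c_2e^(3t)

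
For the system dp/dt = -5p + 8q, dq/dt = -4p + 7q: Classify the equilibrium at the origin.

saddle

A = [[-5,8],[-4,7]]; det(A-λI) = λ^2 - 2λ - 3.
λ = -1, 3: opposite signs.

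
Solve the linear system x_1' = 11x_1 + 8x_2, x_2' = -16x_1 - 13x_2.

Coefficient matrix A = [[11, 8], [-16, -13]].
Characteristic polynomial det(A - λI) = λ^2 + 2λ - 15 = 0.
Eigenvalues λ = 3, -5.
For λ=3: (A-λI) row 1 is [8, 8], so an eigenvector is (-1, 1).
For λ=-5: (A-λI) row 1 is [16, 8], so an eigenvector is (1, -2).
General solution: C_1e^(3t)(-1,1) + C_2e^(-5t)(1,-2).

x_1(t) = -C_1e^(3t) + C_2e^(-5t), x_2(t) = C_1e^(3t) - 2C_2e^(-5t)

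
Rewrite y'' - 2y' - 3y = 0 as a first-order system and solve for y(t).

Let x_1 = y, x_2 = y'. Then x_1' = x_2 and x_2' = 3x_1 + 2x_2.
A = [[0,1],[3,2]]; det(A-λI) = λ^2 - 2λ - 3.
Eigenvalues λ = 3, -1 with eigenvectors (1,3), (1,-1).

y(t) = c_1e^(3t) + c_2e^(-t)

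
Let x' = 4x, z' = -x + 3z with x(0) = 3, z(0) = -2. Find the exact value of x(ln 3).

243

A = [[4,0],[-1,3]]; eigenvalues λ = 4, 3.
Eigenvectors: (1,-1) for λ=4, (0,1) for λ=3.
From the initial condition, c_1 = 3, c_2 = 1.
x(ln 3) = (3)(3^4)(1) + (1)(3^3)(0) = 243.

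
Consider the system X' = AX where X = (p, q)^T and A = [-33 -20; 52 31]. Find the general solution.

Coefficient matrix A = [[-33, -20], [52, 31]].
Characteristic polynomial det(A - λI) = λ^2 + 2λ + 17 = 0.
Eigenvalues λ = -1 ± 4i (complex conjugate pair).
For λ=-1+4i: an eigenvector is (-1,2) - i(-2,3) = (-1 + 2i, 2 - 3i).
A real fundamental pair from Re and Im of e^((-1+4i)t)v: X_1 = e^(-t)(cos(4t)·(-1,2) + sin(4t)·(-2,3)), X_2 = e^(-t)(sin(4t)·(-1,2) - cos(4t)·(-2,3)).
General solution: C_1X_1 + C_2X_2.

p(t) = -2C_1e^(-t)sin(4t) - C_1e^(-t)cos(4t) - C_2e^(-t)sin(4t) + 2C_2e^(-t)cos(4t), q(t) = 3C_1e^(-t)sin(4t) + 2C_1e^(-t)cos(4t) + 2C_2e^(-t)sin(4t) - 3C_2e^(-t)cos(4t)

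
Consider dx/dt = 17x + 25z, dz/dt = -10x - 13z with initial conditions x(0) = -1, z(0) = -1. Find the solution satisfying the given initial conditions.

Coefficient matrix A = [[17, 25], [-10, -13]].
Characteristic polynomial det(A - λI) = λ^2 - 4λ + 29 = 0.
Eigenvalues λ = 2 ± 5i (complex conjugate pair).
For λ=2+5i: an eigenvector is (-2,1) - i(-1,1) = (-2 + i, 1 - i).
A real fundamental pair from Re and Im of e^((2+5i)t)v: X_1 = e^(2t)(cos(5t)·(-2,1) + sin(5t)·(-1,1)), X_2 = e^(2t)(sin(5t)·(-2,1) - cos(5t)·(-1,1)).
General solution: c_1X_1 + c_2X_2.
Applying x(0)=-1, z(0)=-1 gives c_1=2, c_2=3.

x(t) = -8e^(2t)sin(5t) - e^(2t)cos(5t), z(t) = 5e^(2t)sin(5t) - e^(2t)cos(5t)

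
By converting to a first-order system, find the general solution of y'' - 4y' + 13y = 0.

y(t) = c_1e^(2t)cos(3t) + c_2e^(2t)sin(3t)

Let x_1 = y, x_2 = y'. Then x_1' = x_2 and x_2' = -13x_1 + 4x_2.
A = [[0,1],[-13,4]]; det(A-λI) = λ^2 - 4λ + 13.
Eigenvalues λ = 2 ± 3i.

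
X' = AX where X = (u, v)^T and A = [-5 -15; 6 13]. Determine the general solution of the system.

u(t) = 2c_1e^(4t)sin(3t) + c_1e^(4t)cos(3t) + c_2e^(4t)sin(3t) - 2c_2e^(4t)cos(3t), v(t) = -c_1e^(4t)sin(3t) - c_1e^(4t)cos(3t) - c_2e^(4t)sin(3t) + c_2e^(4t)cos(3t)

Coefficient matrix A = [[-5, -15], [6, 13]].
Characteristic polynomial det(A - λI) = λ^2 - 8λ + 25 = 0.
Eigenvalues λ = 4 ± 3i (complex conjugate pair).
For λ=4+3i: an eigenvector is (1,-1) - i(2,-1) = (1 - 2i, -1 + i).
A real fundamental pair from Re and Im of e^((4+3i)t)v: X_1 = e^(4t)(cos(3t)·(1,-1) + sin(3t)·(2,-1)), X_2 = e^(4t)(sin(3t)·(1,-1) - cos(3t)·(2,-1)).
General solution: c_1X_1 + c_2X_2.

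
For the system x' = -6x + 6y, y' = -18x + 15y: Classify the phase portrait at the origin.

unstable node

A = [[-6,6],[-18,15]]; det(A-λI) = λ^2 - 9λ + 18.
λ = 6, 3: both positive.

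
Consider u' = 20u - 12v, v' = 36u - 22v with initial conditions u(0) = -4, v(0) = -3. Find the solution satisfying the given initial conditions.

u(t) = -10e^(2t) + 6e^(-4t), v(t) = -15e^(2t) + 12e^(-4t)

Coefficient matrix A = [[20, -12], [36, -22]].
Characteristic polynomial det(A - λI) = λ^2 + 2λ - 8 = 0.
Eigenvalues λ = -4, 2.
For λ=-4: (A-λI) row 1 is [24, -12], so an eigenvector is (1, 2).
For λ=2: (A-λI) row 1 is [18, -12], so an eigenvector is (2, 3).
General solution: c_1e^(-4t)(1,2) + c_2e^(2t)(2,3).
Applying u(0)=-4, v(0)=-3 gives c_1=6, c_2=-5.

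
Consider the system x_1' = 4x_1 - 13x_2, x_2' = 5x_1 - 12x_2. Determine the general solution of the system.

x_1(t) = -3c_1e^(-4t)sin(t) - 2c_1e^(-4t)cos(t) - 2c_2e^(-4t)sin(t) + 3c_2e^(-4t)cos(t), x_2(t) = -2c_1e^(-4t)sin(t) - c_1e^(-4t)cos(t) - c_2e^(-4t)sin(t) + 2c_2e^(-4t)cos(t)

Coefficient matrix A = [[4, -13], [5, -12]].
Characteristic polynomial det(A - λI) = λ^2 + 8λ + 17 = 0.
Eigenvalues λ = -4 ± i (complex conjugate pair).
For λ=-4+i: an eigenvector is (-2,-1) - i(-3,-2) = (-2 + 3i, -1 + 2i).
A real fundamental pair from Re and Im of e^((-4+i)t)v: X_1 = e^(-4t)(cos(t)·(-2,-1) + sin(t)·(-3,-2)), X_2 = e^(-4t)(sin(t)·(-2,-1) - cos(t)·(-3,-2)).
General solution: c_1X_1 + c_2X_2.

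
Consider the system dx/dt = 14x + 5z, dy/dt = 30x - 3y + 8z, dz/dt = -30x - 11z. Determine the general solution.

Coefficient matrix A = [[14, 0, 5], [30, -3, 8], [-30, 0, -11]].
det(A - λI) = 0 gives eigenvalues λ = 4, -1, -3.
For λ=4: eigenvector (1,2,-2).
For λ=-1: eigenvector (-1,-3,3).
For λ=-3: eigenvector (0,1,0).
General solution: C_1e^(4t)(1,2,-2) + C_2e^(-t)(-1,-3,3) + C_3e^(-3t)(0,1,0).

x(t) = C_1e^(4t) - C_2e^(-t), y(t) = 2C_1e^(4t) - 3C_2e^(-t) + C_3e^(-3t), z(t) = -2C_1e^(4t) + 3C_2e^(-t)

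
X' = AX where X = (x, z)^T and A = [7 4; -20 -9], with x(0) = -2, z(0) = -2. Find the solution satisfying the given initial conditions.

Coefficient matrix A = [[7, 4], [-20, -9]].
Characteristic polynomial det(A - λI) = λ^2 + 2λ + 17 = 0.
Eigenvalues λ = -1 ± 4i (complex conjugate pair).
For λ=-1+4i: an eigenvector is (0,-1) - i(-1,2) = (0 + i, -1 - 2i).
A real fundamental pair from Re and Im of e^((-1+4i)t)v: X_1 = e^(-t)(cos(4t)·(0,-1) + sin(4t)·(-1,2)), X_2 = e^(-t)(sin(4t)·(0,-1) - cos(4t)·(-1,2)).
General solution: K_1X_1 + K_2X_2.
Applying x(0)=-2, z(0)=-2 gives K_1=6, K_2=-2.

x(t) = -6e^(-t)sin(4t) - 2e^(-t)cos(4t), z(t) = 14e^(-t)sin(4t) - 2e^(-t)cos(4t)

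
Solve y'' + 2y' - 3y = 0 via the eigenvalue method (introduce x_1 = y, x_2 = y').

Let x_1 = y, x_2 = y'. Then x_1' = x_2 and x_2' = 3x_1 - 2x_2.
A = [[0,1],[3,-2]]; det(A-λI) = λ^2 + 2λ - 3.
Eigenvalues λ = 1, -3 with eigenvectors (1,1), (1,-3).

y(t) = c_1e^(t) + c_2e^(-3t)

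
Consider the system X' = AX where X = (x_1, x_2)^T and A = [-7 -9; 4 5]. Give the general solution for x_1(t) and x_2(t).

x_1(t) = 3C_1e^(-t) + 3C_2te^(-t) + C_2e^(-t), x_2(t) = -2C_1e^(-t) - 2C_2te^(-t) - C_2e^(-t)

Coefficient matrix A = [[-7, -9], [4, 5]].
Characteristic polynomial det(A - λI) = λ^2 + 2λ + 1 = 0.
Single eigenvalue λ = -1 with algebraic multiplicity 2.
Eigenvector v = (3,-2); generalized eigenvector w with (A-λI)w=v is (1,-1).
General solution: e^(-t)[C_1·v + C_2·(t·v + w)].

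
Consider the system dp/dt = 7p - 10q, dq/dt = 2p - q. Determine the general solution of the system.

Coefficient matrix A = [[7, -10], [2, -1]].
Characteristic polynomial det(A - λI) = λ^2 - 6λ + 13 = 0.
Eigenvalues λ = 3 ± 2i (complex conjugate pair).
For λ=3+2i: an eigenvector is (1,0) - i(2,1) = (1 - 2i, 0 - i).
A real fundamental pair from Re and Im of e^((3+2i)t)v: X_1 = e^(3t)(cos(2t)·(1,0) + sin(2t)·(2,1)), X_2 = e^(3t)(sin(2t)·(1,0) - cos(2t)·(2,1)).
General solution: c_1X_1 + c_2X_2.

p(t) = 2c_1e^(3t)sin(2t) + c_1e^(3t)cos(2t) + c_2e^(3t)sin(2t) - 2c_2e^(3t)cos(2t), q(t) = c_1e^(3t)sin(2t) - c_2e^(3t)cos(2t)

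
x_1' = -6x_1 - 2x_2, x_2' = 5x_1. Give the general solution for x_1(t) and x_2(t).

Coefficient matrix A = [[-6, -2], [5, 0]].
Characteristic polynomial det(A - λI) = λ^2 + 6λ + 10 = 0.
Eigenvalues λ = -3 ± i (complex conjugate pair).
For λ=-3+i: an eigenvector is (1,-2) - i(1,-1) = (1 - i, -2 + i).
A real fundamental pair from Re and Im of e^((-3+i)t)v: X_1 = e^(-3t)(cos(t)·(1,-2) + sin(t)·(1,-1)), X_2 = e^(-3t)(sin(t)·(1,-2) - cos(t)·(1,-1)).
General solution: C_1X_1 + C_2X_2.

x_1(t) = C_1e^(-3t)sin(t) + C_1e^(-3t)cos(t) + C_2e^(-3t)sin(t) - C_2e^(-3t)cos(t), x_2(t) = -C_1e^(-3t)sin(t) - 2C_1e^(-3t)cos(t) - 2C_2e^(-3t)sin(t) + C_2e^(-3t)cos(t)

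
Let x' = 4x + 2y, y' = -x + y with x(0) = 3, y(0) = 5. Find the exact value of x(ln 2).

76

A = [[4,2],[-1,1]]; eigenvalues λ = 3, 2.
Eigenvectors: (-2,1) for λ=3, (1,-1) for λ=2.
From the initial condition, c_1 = -8, c_2 = -13.
x(ln 2) = (-8)(2^3)(-2) + (-13)(2^2)(1) = 76.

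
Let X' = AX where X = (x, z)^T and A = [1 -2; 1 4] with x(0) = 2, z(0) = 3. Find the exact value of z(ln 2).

A = [[1,-2],[1,4]]; eigenvalues λ = 3, 2.
Eigenvectors: (-1,1) for λ=3, (-2,1) for λ=2.
From the initial condition, c_1 = 8, c_2 = -5.
z(ln 2) = (8)(2^3)(1) + (-5)(2^2)(1) = 44.

44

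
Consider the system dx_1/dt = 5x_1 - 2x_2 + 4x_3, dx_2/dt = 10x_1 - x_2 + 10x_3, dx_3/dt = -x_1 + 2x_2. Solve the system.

Coefficient matrix A = [[5, -2, 4], [10, -1, 10], [-1, 2, 0]].
det(A - λI) = 0 gives eigenvalues λ = 4, -1, 1.
For λ=4: eigenvector (0,2,1).
For λ=-1: eigenvector (-1,-1,1).
For λ=1: eigenvector (-1,0,1).
General solution: C_1e^(4t)(0,2,1) + C_2e^(-t)(-1,-1,1) + C_3e^(t)(-1,0,1).

x_1(t) = -C_2e^(-t) - C_3e^(t), x_2(t) = 2C_1e^(4t) - C_2e^(-t), x_3(t) = C_1e^(4t) + C_2e^(-t) + C_3e^(t)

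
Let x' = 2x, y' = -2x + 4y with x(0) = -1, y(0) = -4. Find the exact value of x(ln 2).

A = [[2,0],[-2,4]]; eigenvalues λ = 4, 2.
Eigenvectors: (0,-1) for λ=4, (1,1) for λ=2.
From the initial condition, c_1 = 3, c_2 = -1.
x(ln 2) = (3)(2^4)(0) + (-1)(2^2)(1) = -4.

-4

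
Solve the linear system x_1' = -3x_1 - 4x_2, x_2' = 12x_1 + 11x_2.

x_1(t) = -K_1e^(5t) - 2K_2e^(3t), x_2(t) = 2K_1e^(5t) + 3K_2e^(3t)

Coefficient matrix A = [[-3, -4], [12, 11]].
Characteristic polynomial det(A - λI) = λ^2 - 8λ + 15 = 0.
Eigenvalues λ = 5, 3.
For λ=5: (A-λI) row 1 is [-8, -4], so an eigenvector is (-1, 2).
For λ=3: (A-λI) row 1 is [-6, -4], so an eigenvector is (-2, 3).
General solution: K_1e^(5t)(-1,2) + K_2e^(3t)(-2,3).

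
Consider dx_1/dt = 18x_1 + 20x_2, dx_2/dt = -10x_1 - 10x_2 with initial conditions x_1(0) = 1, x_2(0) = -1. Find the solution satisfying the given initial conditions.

Coefficient matrix A = [[18, 20], [-10, -10]].
Characteristic polynomial det(A - λI) = λ^2 - 8λ + 20 = 0.
Eigenvalues λ = 4 ± 2i (complex conjugate pair).
For λ=4+2i: an eigenvector is (-3,2) - i(-1,1) = (-3 + i, 2 - i).
A real fundamental pair from Re and Im of e^((4+2i)t)v: X_1 = e^(4t)(cos(2t)·(-3,2) + sin(2t)·(-1,1)), X_2 = e^(4t)(sin(2t)·(-3,2) - cos(2t)·(-1,1)).
General solution: c_1X_1 + c_2X_2.
Applying x_1(0)=1, x_2(0)=-1 gives c_1=0, c_2=1.

x_1(t) = -3e^(4t)sin(2t) + e^(4t)cos(2t), x_2(t) = 2e^(4t)sin(2t) - e^(4t)cos(2t)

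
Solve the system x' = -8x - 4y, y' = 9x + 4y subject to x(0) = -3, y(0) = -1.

x(t) = 22te^(-2t) - 3e^(-2t), y(t) = -33te^(-2t) - e^(-2t)

Coefficient matrix A = [[-8, -4], [9, 4]].
Characteristic polynomial det(A - λI) = λ^2 + 4λ + 4 = 0.
Single eigenvalue λ = -2 with algebraic multiplicity 2.
Eigenvector v = (-2,3); generalized eigenvector w with (A-λI)w=v is (-1,2).
General solution: e^(-2t)[c_1·v + c_2·(t·v + w)].
Applying x(0)=-3, y(0)=-1 gives c_1=7, c_2=-11.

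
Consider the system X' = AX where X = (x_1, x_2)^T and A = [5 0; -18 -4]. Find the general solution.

Coefficient matrix A = [[5, 0], [-18, -4]].
Characteristic polynomial det(A - λI) = λ^2 - λ - 20 = 0.
Eigenvalues λ = -4, 5.
For λ=-4: (A-λI) row 1 is [9, 0], so an eigenvector is (0, 1).
For λ=5: (A-λI) row 2 is [-18, -9], so an eigenvector is (1, -2).
General solution: c_1e^(-4t)(0,1) + c_2e^(5t)(1,-2).

x_1(t) = c_2e^(5t), x_2(t) = c_1e^(-4t) - 2c_2e^(5t)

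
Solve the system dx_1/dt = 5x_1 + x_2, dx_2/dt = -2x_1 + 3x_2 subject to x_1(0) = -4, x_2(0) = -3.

x_1(t) = -7e^(4t)sin(t) - 4e^(4t)cos(t), x_2(t) = 11e^(4t)sin(t) - 3e^(4t)cos(t)

Coefficient matrix A = [[5, 1], [-2, 3]].
Characteristic polynomial det(A - λI) = λ^2 - 8λ + 17 = 0.
Eigenvalues λ = 4 ± i (complex conjugate pair).
For λ=4+i: an eigenvector is (1,-1) - i(0,-1) = (1, -1 + i).
A real fundamental pair from Re and Im of e^((4+i)t)v: X_1 = e^(4t)(cos(t)·(1,-1) + sin(t)·(0,-1)), X_2 = e^(4t)(sin(t)·(1,-1) - cos(t)·(0,-1)).
General solution: c_1X_1 + c_2X_2.
Applying x_1(0)=-4, x_2(0)=-3 gives c_1=-4, c_2=-7.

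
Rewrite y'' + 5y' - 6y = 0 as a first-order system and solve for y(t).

y(t) = C_1e^(t) + C_2e^(-6t)

Let x_1 = y, x_2 = y'. Then x_1' = x_2 and x_2' = 6x_1 - 5x_2.
A = [[0,1],[6,-5]]; det(A-λI) = λ^2 + 5λ - 6.
Eigenvalues λ = 1, -6 with eigenvectors (1,1), (1,-6).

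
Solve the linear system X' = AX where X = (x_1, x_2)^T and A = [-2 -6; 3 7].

Coefficient matrix A = [[-2, -6], [3, 7]].
Characteristic polynomial det(A - λI) = λ^2 - 5λ + 4 = 0.
Eigenvalues λ = 1, 4.
For λ=1: (A-λI) row 1 is [-3, -6], so an eigenvector is (-2, 1).
For λ=4: (A-λI) row 1 is [-6, -6], so an eigenvector is (-1, 1).
General solution: c_1e^(t)(-2,1) + c_2e^(4t)(-1,1).

x_1(t) = -2c_1e^(t) - c_2e^(4t), x_2(t) = c_1e^(t) + c_2e^(4t)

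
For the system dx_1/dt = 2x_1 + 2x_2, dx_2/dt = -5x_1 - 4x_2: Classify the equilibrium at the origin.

stable spiral

A = [[2,2],[-5,-4]]; det(A-λI) = λ^2 + 2λ + 2.
λ = -1 ± i: negative real part.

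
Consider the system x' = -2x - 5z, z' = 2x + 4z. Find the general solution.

x(t) = c_1e^(t)sin(t) - 2c_1e^(t)cos(t) - 2c_2e^(t)sin(t) - c_2e^(t)cos(t), z(t) = -c_1e^(t)sin(t) + c_1e^(t)cos(t) + c_2e^(t)sin(t) + c_2e^(t)cos(t)

Coefficient matrix A = [[-2, -5], [2, 4]].
Characteristic polynomial det(A - λI) = λ^2 - 2λ + 2 = 0.
Eigenvalues λ = 1 ± i (complex conjugate pair).
For λ=1+i: an eigenvector is (-2,1) - i(1,-1) = (-2 - i, 1 + i).
A real fundamental pair from Re and Im of e^((1+i)t)v: X_1 = e^(t)(cos(t)·(-2,1) + sin(t)·(1,-1)), X_2 = e^(t)(sin(t)·(-2,1) - cos(t)·(1,-1)).
General solution: c_1X_1 + c_2X_2.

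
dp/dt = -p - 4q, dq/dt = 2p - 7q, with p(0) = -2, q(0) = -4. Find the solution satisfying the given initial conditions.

p(t) = 4e^(-3t) - 6e^(-5t), q(t) = 2e^(-3t) - 6e^(-5t)

Coefficient matrix A = [[-1, -4], [2, -7]].
Characteristic polynomial det(A - λI) = λ^2 + 8λ + 15 = 0.
Eigenvalues λ = -3, -5.
For λ=-3: (A-λI) row 1 is [2, -4], so an eigenvector is (2, 1).
For λ=-5: (A-λI) row 1 is [4, -4], so an eigenvector is (1, 1).
General solution: K_1e^(-3t)(2,1) + K_2e^(-5t)(1,1).
Applying p(0)=-2, q(0)=-4 gives K_1=2, K_2=-6.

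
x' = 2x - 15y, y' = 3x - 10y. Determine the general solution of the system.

x(t) = -C_1e^(-4t)sin(3t) + 2C_1e^(-4t)cos(3t) + 2C_2e^(-4t)sin(3t) + C_2e^(-4t)cos(3t), y(t) = C_1e^(-4t)cos(3t) + C_2e^(-4t)sin(3t)

Coefficient matrix A = [[2, -15], [3, -10]].
Characteristic polynomial det(A - λI) = λ^2 + 8λ + 25 = 0.
Eigenvalues λ = -4 ± 3i (complex conjugate pair).
For λ=-4+3i: an eigenvector is (2,1) - i(-1,0) = (2 + i, 1).
A real fundamental pair from Re and Im of e^((-4+3i)t)v: X_1 = e^(-4t)(cos(3t)·(2,1) + sin(3t)·(-1,0)), X_2 = e^(-4t)(sin(3t)·(2,1) - cos(3t)·(-1,0)).
General solution: C_1X_1 + C_2X_2.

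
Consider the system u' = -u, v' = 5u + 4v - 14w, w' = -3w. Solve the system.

u(t) = C_1e^(-t), v(t) = -C_1e^(-t) + C_2e^(4t) + 2C_3e^(-3t), w(t) = C_3e^(-3t)

Coefficient matrix A = [[-1, 0, 0], [5, 4, -14], [0, 0, -3]].
det(A - λI) = 0 gives eigenvalues λ = -1, 4, -3.
For λ=-1: eigenvector (1,-1,0).
For λ=4: eigenvector (0,1,0).
For λ=-3: eigenvector (0,2,1).
General solution: C_1e^(-t)(1,-1,0) + C_2e^(4t)(0,1,0) + C_3e^(-3t)(0,2,1).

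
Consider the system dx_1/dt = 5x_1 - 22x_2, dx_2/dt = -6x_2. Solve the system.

x_1(t) = c_1e^(5t) - 2c_2e^(-6t), x_2(t) = -c_2e^(-6t)

Coefficient matrix A = [[5, -22], [0, -6]].
Characteristic polynomial det(A - λI) = λ^2 + λ - 30 = 0.
Eigenvalues λ = 5, -6.
For λ=5: (A-λI) row 1 is [0, -22], so an eigenvector is (1, 0).
For λ=-6: (A-λI) row 1 is [11, -22], so an eigenvector is (-2, -1).
General solution: c_1e^(5t)(1,0) + c_2e^(-6t)(-2,-1).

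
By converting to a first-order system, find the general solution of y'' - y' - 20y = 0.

y(t) = C_1e^(5t) + C_2e^(-4t)

Let x_1 = y, x_2 = y'. Then x_1' = x_2 and x_2' = 20x_1 + x_2.
A = [[0,1],[20,1]]; det(A-λI) = λ^2 - λ - 20.
Eigenvalues λ = 5, -4 with eigenvectors (1,5), (1,-4).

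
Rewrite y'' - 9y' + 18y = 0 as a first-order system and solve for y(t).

y(t) = K_1e^(6t) + K_2e^(3t)

Let x_1 = y, x_2 = y'. Then x_1' = x_2 and x_2' = -18x_1 + 9x_2.
A = [[0,1],[-18,9]]; det(A-λI) = λ^2 - 9λ + 18.
Eigenvalues λ = 6, 3 with eigenvectors (1,6), (1,3).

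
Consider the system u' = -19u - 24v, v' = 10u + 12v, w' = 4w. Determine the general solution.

u(t) = -3C_1e^(-3t) - 8C_2e^(-4t), v(t) = 2C_1e^(-3t) + 5C_2e^(-4t), w(t) = C_3e^(4t)

Coefficient matrix A = [[-19, -24, 0], [10, 12, 0], [0, 0, 4]].
det(A - λI) = 0 gives eigenvalues λ = -3, -4, 4.
For λ=-3: eigenvector (-3,2,0).
For λ=-4: eigenvector (-8,5,0).
For λ=4: eigenvector (0,0,1).
General solution: C_1e^(-3t)(-3,2,0) + C_2e^(-4t)(-8,5,0) + C_3e^(4t)(0,0,1).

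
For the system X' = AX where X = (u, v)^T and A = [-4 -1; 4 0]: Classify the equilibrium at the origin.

A = [[-4,-1],[4,0]]; det(A-λI) = λ^2 + 4λ + 4.
repeated λ = -2 with a single eigenvector.

stable improper node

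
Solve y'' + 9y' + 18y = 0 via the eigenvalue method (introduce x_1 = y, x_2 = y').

Let x_1 = y, x_2 = y'. Then x_1' = x_2 and x_2' = -18x_1 - 9x_2.
A = [[0,1],[-18,-9]]; det(A-λI) = λ^2 + 9λ + 18.
Eigenvalues λ = -6, -3 with eigenvectors (1,-6), (1,-3).

y(t) = K_1e^(-6t) + K_2e^(-3t)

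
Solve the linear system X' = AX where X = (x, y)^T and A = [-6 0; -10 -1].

Coefficient matrix A = [[-6, 0], [-10, -1]].
Characteristic polynomial det(A - λI) = λ^2 + 7λ + 6 = 0.
Eigenvalues λ = -6, -1.
For λ=-6: (A-λI) row 2 is [-10, 5], so an eigenvector is (1, 2).
For λ=-1: (A-λI) row 1 is [-5, 0], so an eigenvector is (0, 1).
General solution: c_1e^(-6t)(1,2) + c_2e^(-t)(0,1).

x(t) = c_1e^(-6t), y(t) = 2c_1e^(-6t) + c_2e^(-t)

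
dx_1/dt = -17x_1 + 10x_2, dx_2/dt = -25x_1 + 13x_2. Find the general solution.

Coefficient matrix A = [[-17, 10], [-25, 13]].
Characteristic polynomial det(A - λI) = λ^2 + 4λ + 29 = 0.
Eigenvalues λ = -2 ± 5i (complex conjugate pair).
For λ=-2+5i: an eigenvector is (-1,-1) - i(1,2) = (-1 - i, -1 - 2i).
A real fundamental pair from Re and Im of e^((-2+5i)t)v: X_1 = e^(-2t)(cos(5t)·(-1,-1) + sin(5t)·(1,2)), X_2 = e^(-2t)(sin(5t)·(-1,-1) - cos(5t)·(1,2)).
General solution: c_1X_1 + c_2X_2.

x_1(t) = c_1e^(-2t)sin(5t) - c_1e^(-2t)cos(5t) - c_2e^(-2t)sin(5t) - c_2e^(-2t)cos(5t), x_2(t) = 2c_1e^(-2t)sin(5t) - c_1e^(-2t)cos(5t) - c_2e^(-2t)sin(5t) - 2c_2e^(-2t)cos(5t)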